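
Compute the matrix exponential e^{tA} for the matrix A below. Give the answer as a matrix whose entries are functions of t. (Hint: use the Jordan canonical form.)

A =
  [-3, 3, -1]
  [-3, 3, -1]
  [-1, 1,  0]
e^{tA} =
  [t^2/2 - 3*t + 1, -t^2/2 + 3*t, -t]
  [t^2/2 - 3*t, -t^2/2 + 3*t + 1, -t]
  [-t, t, 1]

Strategy: write A = P · J · P⁻¹ where J is a Jordan canonical form, so e^{tA} = P · e^{tJ} · P⁻¹, and e^{tJ} can be computed block-by-block.

A has Jordan form
J =
  [0, 1, 0]
  [0, 0, 1]
  [0, 0, 0]
(up to reordering of blocks).

Per-block formulas:
  For a 3×3 Jordan block J_3(0): exp(t · J_3(0)) = e^(0t)·(I + t·N + (t^2/2)·N^2), where N is the 3×3 nilpotent shift.

After assembling e^{tJ} and conjugating by P, we get:

e^{tA} =
  [t^2/2 - 3*t + 1, -t^2/2 + 3*t, -t]
  [t^2/2 - 3*t, -t^2/2 + 3*t + 1, -t]
  [-t, t, 1]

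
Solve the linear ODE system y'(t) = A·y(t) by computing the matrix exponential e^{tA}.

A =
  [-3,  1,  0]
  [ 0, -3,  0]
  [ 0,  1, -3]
e^{tA} =
  [exp(-3*t), t*exp(-3*t), 0]
  [0, exp(-3*t), 0]
  [0, t*exp(-3*t), exp(-3*t)]

Strategy: write A = P · J · P⁻¹ where J is a Jordan canonical form, so e^{tA} = P · e^{tJ} · P⁻¹, and e^{tJ} can be computed block-by-block.

A has Jordan form
J =
  [-3,  1,  0]
  [ 0, -3,  0]
  [ 0,  0, -3]
(up to reordering of blocks).

Per-block formulas:
  For a 2×2 Jordan block J_2(-3): exp(t · J_2(-3)) = e^(-3t)·(I + t·N), where N is the 2×2 nilpotent shift.
  For a 1×1 block at λ = -3: exp(t · [-3]) = [e^(-3t)].

After assembling e^{tJ} and conjugating by P, we get:

e^{tA} =
  [exp(-3*t), t*exp(-3*t), 0]
  [0, exp(-3*t), 0]
  [0, t*exp(-3*t), exp(-3*t)]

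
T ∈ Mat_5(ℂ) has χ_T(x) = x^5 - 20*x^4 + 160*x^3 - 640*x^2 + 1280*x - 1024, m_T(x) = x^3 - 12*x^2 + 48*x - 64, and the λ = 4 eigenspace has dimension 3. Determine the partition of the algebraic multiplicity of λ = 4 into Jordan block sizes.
Block sizes for λ = 4: [3, 1, 1]

Step 1 — from the characteristic polynomial, algebraic multiplicity of λ = 4 is 5. From dim ker(T − (4)·I) = 3, there are exactly 3 Jordan blocks for λ = 4.
Step 2 — from the minimal polynomial, the factor (x − 4)^3 tells us the largest block for λ = 4 has size 3.
Step 3 — with total size 5, 3 blocks, and largest block 3, the block sizes (in nonincreasing order) are [3, 1, 1].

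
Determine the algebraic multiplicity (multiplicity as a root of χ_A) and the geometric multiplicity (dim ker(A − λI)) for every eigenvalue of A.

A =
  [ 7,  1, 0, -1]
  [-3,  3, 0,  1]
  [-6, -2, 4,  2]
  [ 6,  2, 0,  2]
λ = 4: alg = 4, geom = 3

Step 1 — factor the characteristic polynomial to read off the algebraic multiplicities:
  χ_A(x) = (x - 4)^4

Step 2 — compute geometric multiplicities via the rank-nullity identity g(λ) = n − rank(A − λI):
  rank(A − (4)·I) = 1, so dim ker(A − (4)·I) = n − 1 = 3

Summary:
  λ = 4: algebraic multiplicity = 4, geometric multiplicity = 3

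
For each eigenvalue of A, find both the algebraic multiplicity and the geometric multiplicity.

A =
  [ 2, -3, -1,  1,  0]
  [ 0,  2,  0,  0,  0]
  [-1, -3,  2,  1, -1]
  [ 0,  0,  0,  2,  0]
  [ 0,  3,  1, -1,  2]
λ = 2: alg = 5, geom = 3

Step 1 — factor the characteristic polynomial to read off the algebraic multiplicities:
  χ_A(x) = (x - 2)^5

Step 2 — compute geometric multiplicities via the rank-nullity identity g(λ) = n − rank(A − λI):
  rank(A − (2)·I) = 2, so dim ker(A − (2)·I) = n − 2 = 3

Summary:
  λ = 2: algebraic multiplicity = 5, geometric multiplicity = 3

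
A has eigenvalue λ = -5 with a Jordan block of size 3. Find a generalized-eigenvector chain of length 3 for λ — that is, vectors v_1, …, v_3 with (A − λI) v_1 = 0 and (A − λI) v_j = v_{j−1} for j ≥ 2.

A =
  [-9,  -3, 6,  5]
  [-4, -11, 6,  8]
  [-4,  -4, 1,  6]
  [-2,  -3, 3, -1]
A Jordan chain for λ = -5 of length 3:
v_1 = (-6, 0, -4, 0)ᵀ
v_2 = (-4, -4, -4, -2)ᵀ
v_3 = (1, 0, 0, 0)ᵀ

Let N = A − (-5)·I. We want v_3 with N^3 v_3 = 0 but N^2 v_3 ≠ 0; then v_{j-1} := N · v_j for j = 3, …, 2.

Pick v_3 = (1, 0, 0, 0)ᵀ.
Then v_2 = N · v_3 = (-4, -4, -4, -2)ᵀ.
Then v_1 = N · v_2 = (-6, 0, -4, 0)ᵀ.

Sanity check: (A − (-5)·I) v_1 = (0, 0, 0, 0)ᵀ = 0. ✓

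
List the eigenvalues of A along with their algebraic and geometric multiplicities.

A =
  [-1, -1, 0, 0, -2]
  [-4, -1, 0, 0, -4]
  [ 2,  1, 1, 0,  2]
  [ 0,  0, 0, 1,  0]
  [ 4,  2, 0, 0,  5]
λ = 1: alg = 5, geom = 4

Step 1 — factor the characteristic polynomial to read off the algebraic multiplicities:
  χ_A(x) = (x - 1)^5

Step 2 — compute geometric multiplicities via the rank-nullity identity g(λ) = n − rank(A − λI):
  rank(A − (1)·I) = 1, so dim ker(A − (1)·I) = n − 1 = 4

Summary:
  λ = 1: algebraic multiplicity = 5, geometric multiplicity = 4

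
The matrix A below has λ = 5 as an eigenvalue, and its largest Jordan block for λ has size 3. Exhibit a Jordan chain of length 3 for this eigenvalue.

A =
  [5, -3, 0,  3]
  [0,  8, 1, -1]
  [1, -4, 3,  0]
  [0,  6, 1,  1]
A Jordan chain for λ = 5 of length 3:
v_1 = (0, 1, -2, 1)ᵀ
v_2 = (0, 0, 1, 0)ᵀ
v_3 = (1, 0, 0, 0)ᵀ

Let N = A − (5)·I. We want v_3 with N^3 v_3 = 0 but N^2 v_3 ≠ 0; then v_{j-1} := N · v_j for j = 3, …, 2.

Pick v_3 = (1, 0, 0, 0)ᵀ.
Then v_2 = N · v_3 = (0, 0, 1, 0)ᵀ.
Then v_1 = N · v_2 = (0, 1, -2, 1)ᵀ.

Sanity check: (A − (5)·I) v_1 = (0, 0, 0, 0)ᵀ = 0. ✓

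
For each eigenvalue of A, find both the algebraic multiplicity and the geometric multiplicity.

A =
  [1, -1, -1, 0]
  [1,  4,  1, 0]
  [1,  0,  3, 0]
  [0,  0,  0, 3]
λ = 2: alg = 1, geom = 1; λ = 3: alg = 3, geom = 2

Step 1 — factor the characteristic polynomial to read off the algebraic multiplicities:
  χ_A(x) = (x - 3)^3*(x - 2)

Step 2 — compute geometric multiplicities via the rank-nullity identity g(λ) = n − rank(A − λI):
  rank(A − (2)·I) = 3, so dim ker(A − (2)·I) = n − 3 = 1
  rank(A − (3)·I) = 2, so dim ker(A − (3)·I) = n − 2 = 2

Summary:
  λ = 2: algebraic multiplicity = 1, geometric multiplicity = 1
  λ = 3: algebraic multiplicity = 3, geometric multiplicity = 2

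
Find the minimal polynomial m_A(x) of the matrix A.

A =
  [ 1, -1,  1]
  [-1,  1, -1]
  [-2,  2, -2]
x^2

The characteristic polynomial is χ_A(x) = x^3, so the eigenvalues are known. The minimal polynomial is
  m_A(x) = Π_λ (x − λ)^{k_λ}
where k_λ is the size of the *largest* Jordan block for λ (equivalently, the smallest k with (A − λI)^k v = 0 for every generalised eigenvector v of λ).

  λ = 0: largest Jordan block has size 2, contributing (x − 0)^2

So m_A(x) = x^2 = x^2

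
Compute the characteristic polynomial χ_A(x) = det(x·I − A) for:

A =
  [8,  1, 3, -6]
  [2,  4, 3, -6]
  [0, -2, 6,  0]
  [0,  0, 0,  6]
x^4 - 24*x^3 + 216*x^2 - 864*x + 1296

Expanding det(x·I − A) (e.g. by cofactor expansion or by noting that A is similar to its Jordan form J, which has the same characteristic polynomial as A) gives
  χ_A(x) = x^4 - 24*x^3 + 216*x^2 - 864*x + 1296
which factors as (x - 6)^4. The eigenvalues (with algebraic multiplicities) are λ = 6 with multiplicity 4.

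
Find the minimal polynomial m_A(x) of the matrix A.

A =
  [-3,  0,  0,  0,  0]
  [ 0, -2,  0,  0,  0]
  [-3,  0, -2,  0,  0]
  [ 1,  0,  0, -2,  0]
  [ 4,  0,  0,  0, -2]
x^2 + 5*x + 6

The characteristic polynomial is χ_A(x) = (x + 2)^4*(x + 3), so the eigenvalues are known. The minimal polynomial is
  m_A(x) = Π_λ (x − λ)^{k_λ}
where k_λ is the size of the *largest* Jordan block for λ (equivalently, the smallest k with (A − λI)^k v = 0 for every generalised eigenvector v of λ).

  λ = -3: largest Jordan block has size 1, contributing (x + 3)
  λ = -2: largest Jordan block has size 1, contributing (x + 2)

So m_A(x) = (x + 2)*(x + 3) = x^2 + 5*x + 6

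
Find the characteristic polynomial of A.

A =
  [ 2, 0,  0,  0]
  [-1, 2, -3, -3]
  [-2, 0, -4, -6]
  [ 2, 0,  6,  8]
x^4 - 8*x^3 + 24*x^2 - 32*x + 16

Expanding det(x·I − A) (e.g. by cofactor expansion or by noting that A is similar to its Jordan form J, which has the same characteristic polynomial as A) gives
  χ_A(x) = x^4 - 8*x^3 + 24*x^2 - 32*x + 16
which factors as (x - 2)^4. The eigenvalues (with algebraic multiplicities) are λ = 2 with multiplicity 4.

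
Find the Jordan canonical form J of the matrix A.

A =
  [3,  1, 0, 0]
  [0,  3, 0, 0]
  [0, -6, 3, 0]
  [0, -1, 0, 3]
J_2(3) ⊕ J_1(3) ⊕ J_1(3)

The characteristic polynomial is
  det(x·I − A) = x^4 - 12*x^3 + 54*x^2 - 108*x + 81 = (x - 3)^4

Eigenvalues and multiplicities (the geometric multiplicity of λ is n − rank(A − λI), which equals the number of Jordan blocks for λ):
  λ = 3: algebraic multiplicity = 4, geometric multiplicity = 3

Determining the block sizes for each eigenvalue:
  λ = 3: 3 blocks summing to 4 forces exactly one block of size 2 and the rest size 1 → block sizes [2, 1, 1]

Assembling the blocks gives a Jordan form
J =
  [3, 1, 0, 0]
  [0, 3, 0, 0]
  [0, 0, 3, 0]
  [0, 0, 0, 3]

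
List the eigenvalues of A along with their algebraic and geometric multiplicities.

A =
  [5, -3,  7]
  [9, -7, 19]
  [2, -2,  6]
λ = 0: alg = 1, geom = 1; λ = 2: alg = 2, geom = 1

Step 1 — factor the characteristic polynomial to read off the algebraic multiplicities:
  χ_A(x) = x*(x - 2)^2

Step 2 — compute geometric multiplicities via the rank-nullity identity g(λ) = n − rank(A − λI):
  rank(A − (0)·I) = 2, so dim ker(A − (0)·I) = n − 2 = 1
  rank(A − (2)·I) = 2, so dim ker(A − (2)·I) = n − 2 = 1

Summary:
  λ = 0: algebraic multiplicity = 1, geometric multiplicity = 1
  λ = 2: algebraic multiplicity = 2, geometric multiplicity = 1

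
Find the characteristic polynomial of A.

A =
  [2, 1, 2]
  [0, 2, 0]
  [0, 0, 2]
x^3 - 6*x^2 + 12*x - 8

Expanding det(x·I − A) (e.g. by cofactor expansion or by noting that A is similar to its Jordan form J, which has the same characteristic polynomial as A) gives
  χ_A(x) = x^3 - 6*x^2 + 12*x - 8
which factors as (x - 2)^3. The eigenvalues (with algebraic multiplicities) are λ = 2 with multiplicity 3.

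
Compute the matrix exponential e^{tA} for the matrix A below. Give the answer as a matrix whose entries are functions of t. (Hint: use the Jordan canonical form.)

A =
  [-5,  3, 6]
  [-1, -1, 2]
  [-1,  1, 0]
e^{tA} =
  [-3*t*exp(-2*t) + exp(-2*t), 3*t*exp(-2*t), 6*t*exp(-2*t)]
  [-t*exp(-2*t), t*exp(-2*t) + exp(-2*t), 2*t*exp(-2*t)]
  [-t*exp(-2*t), t*exp(-2*t), 2*t*exp(-2*t) + exp(-2*t)]

Strategy: write A = P · J · P⁻¹ where J is a Jordan canonical form, so e^{tA} = P · e^{tJ} · P⁻¹, and e^{tJ} can be computed block-by-block.

A has Jordan form
J =
  [-2,  1,  0]
  [ 0, -2,  0]
  [ 0,  0, -2]
(up to reordering of blocks).

Per-block formulas:
  For a 2×2 Jordan block J_2(-2): exp(t · J_2(-2)) = e^(-2t)·(I + t·N), where N is the 2×2 nilpotent shift.
  For a 1×1 block at λ = -2: exp(t · [-2]) = [e^(-2t)].

After assembling e^{tJ} and conjugating by P, we get:

e^{tA} =
  [-3*t*exp(-2*t) + exp(-2*t), 3*t*exp(-2*t), 6*t*exp(-2*t)]
  [-t*exp(-2*t), t*exp(-2*t) + exp(-2*t), 2*t*exp(-2*t)]
  [-t*exp(-2*t), t*exp(-2*t), 2*t*exp(-2*t) + exp(-2*t)]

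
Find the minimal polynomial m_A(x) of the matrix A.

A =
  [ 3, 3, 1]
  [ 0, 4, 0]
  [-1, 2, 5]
x^3 - 12*x^2 + 48*x - 64

The characteristic polynomial is χ_A(x) = (x - 4)^3, so the eigenvalues are known. The minimal polynomial is
  m_A(x) = Π_λ (x − λ)^{k_λ}
where k_λ is the size of the *largest* Jordan block for λ (equivalently, the smallest k with (A − λI)^k v = 0 for every generalised eigenvector v of λ).

  λ = 4: largest Jordan block has size 3, contributing (x − 4)^3

So m_A(x) = (x - 4)^3 = x^3 - 12*x^2 + 48*x - 64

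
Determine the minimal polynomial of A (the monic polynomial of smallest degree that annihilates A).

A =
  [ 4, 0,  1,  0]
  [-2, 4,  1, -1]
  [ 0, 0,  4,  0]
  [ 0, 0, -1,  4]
x^3 - 12*x^2 + 48*x - 64

The characteristic polynomial is χ_A(x) = (x - 4)^4, so the eigenvalues are known. The minimal polynomial is
  m_A(x) = Π_λ (x − λ)^{k_λ}
where k_λ is the size of the *largest* Jordan block for λ (equivalently, the smallest k with (A − λI)^k v = 0 for every generalised eigenvector v of λ).

  λ = 4: largest Jordan block has size 3, contributing (x − 4)^3

So m_A(x) = (x - 4)^3 = x^3 - 12*x^2 + 48*x - 64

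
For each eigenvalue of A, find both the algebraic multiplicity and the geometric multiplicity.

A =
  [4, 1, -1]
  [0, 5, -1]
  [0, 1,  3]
λ = 4: alg = 3, geom = 2

Step 1 — factor the characteristic polynomial to read off the algebraic multiplicities:
  χ_A(x) = (x - 4)^3

Step 2 — compute geometric multiplicities via the rank-nullity identity g(λ) = n − rank(A − λI):
  rank(A − (4)·I) = 1, so dim ker(A − (4)·I) = n − 1 = 2

Summary:
  λ = 4: algebraic multiplicity = 3, geometric multiplicity = 2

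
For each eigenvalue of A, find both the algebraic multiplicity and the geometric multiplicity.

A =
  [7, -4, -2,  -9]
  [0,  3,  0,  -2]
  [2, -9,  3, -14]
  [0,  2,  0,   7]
λ = 5: alg = 4, geom = 2

Step 1 — factor the characteristic polynomial to read off the algebraic multiplicities:
  χ_A(x) = (x - 5)^4

Step 2 — compute geometric multiplicities via the rank-nullity identity g(λ) = n − rank(A − λI):
  rank(A − (5)·I) = 2, so dim ker(A − (5)·I) = n − 2 = 2

Summary:
  λ = 5: algebraic multiplicity = 4, geometric multiplicity = 2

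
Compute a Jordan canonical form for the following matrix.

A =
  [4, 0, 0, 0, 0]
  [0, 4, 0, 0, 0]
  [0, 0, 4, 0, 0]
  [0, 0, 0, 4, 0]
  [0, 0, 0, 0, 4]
J_1(4) ⊕ J_1(4) ⊕ J_1(4) ⊕ J_1(4) ⊕ J_1(4)

The characteristic polynomial is
  det(x·I − A) = x^5 - 20*x^4 + 160*x^3 - 640*x^2 + 1280*x - 1024 = (x - 4)^5

Eigenvalues and multiplicities (the geometric multiplicity of λ is n − rank(A − λI), which equals the number of Jordan blocks for λ):
  λ = 4: algebraic multiplicity = 5, geometric multiplicity = 5

Determining the block sizes for each eigenvalue:
  λ = 4: gm = am = 5, so every block has size 1 → block sizes [1, 1, 1, 1, 1]

Assembling the blocks gives a Jordan form
J =
  [4, 0, 0, 0, 0]
  [0, 4, 0, 0, 0]
  [0, 0, 4, 0, 0]
  [0, 0, 0, 4, 0]
  [0, 0, 0, 0, 4]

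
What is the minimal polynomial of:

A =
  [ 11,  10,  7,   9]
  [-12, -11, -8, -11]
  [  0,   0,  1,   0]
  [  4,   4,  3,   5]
x^4 - 6*x^3 + 12*x^2 - 10*x + 3

The characteristic polynomial is χ_A(x) = (x - 3)*(x - 1)^3, so the eigenvalues are known. The minimal polynomial is
  m_A(x) = Π_λ (x − λ)^{k_λ}
where k_λ is the size of the *largest* Jordan block for λ (equivalently, the smallest k with (A − λI)^k v = 0 for every generalised eigenvector v of λ).

  λ = 1: largest Jordan block has size 3, contributing (x − 1)^3
  λ = 3: largest Jordan block has size 1, contributing (x − 3)

So m_A(x) = (x - 3)*(x - 1)^3 = x^4 - 6*x^3 + 12*x^2 - 10*x + 3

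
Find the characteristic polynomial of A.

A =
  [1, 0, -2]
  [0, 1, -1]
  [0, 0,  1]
x^3 - 3*x^2 + 3*x - 1

Expanding det(x·I − A) (e.g. by cofactor expansion or by noting that A is similar to its Jordan form J, which has the same characteristic polynomial as A) gives
  χ_A(x) = x^3 - 3*x^2 + 3*x - 1
which factors as (x - 1)^3. The eigenvalues (with algebraic multiplicities) are λ = 1 with multiplicity 3.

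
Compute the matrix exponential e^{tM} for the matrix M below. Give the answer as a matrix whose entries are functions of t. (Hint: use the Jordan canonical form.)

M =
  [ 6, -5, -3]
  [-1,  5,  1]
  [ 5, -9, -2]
e^{tM} =
  [-t^2*exp(3*t)/2 + 3*t*exp(3*t) + exp(3*t), t^2*exp(3*t) - 5*t*exp(3*t), t^2*exp(3*t)/2 - 3*t*exp(3*t)]
  [-t*exp(3*t), 2*t*exp(3*t) + exp(3*t), t*exp(3*t)]
  [-t^2*exp(3*t)/2 + 5*t*exp(3*t), t^2*exp(3*t) - 9*t*exp(3*t), t^2*exp(3*t)/2 - 5*t*exp(3*t) + exp(3*t)]

Strategy: write M = P · J · P⁻¹ where J is a Jordan canonical form, so e^{tM} = P · e^{tJ} · P⁻¹, and e^{tJ} can be computed block-by-block.

M has Jordan form
J =
  [3, 1, 0]
  [0, 3, 1]
  [0, 0, 3]
(up to reordering of blocks).

Per-block formulas:
  For a 3×3 Jordan block J_3(3): exp(t · J_3(3)) = e^(3t)·(I + t·N + (t^2/2)·N^2), where N is the 3×3 nilpotent shift.

After assembling e^{tJ} and conjugating by P, we get:

e^{tM} =
  [-t^2*exp(3*t)/2 + 3*t*exp(3*t) + exp(3*t), t^2*exp(3*t) - 5*t*exp(3*t), t^2*exp(3*t)/2 - 3*t*exp(3*t)]
  [-t*exp(3*t), 2*t*exp(3*t) + exp(3*t), t*exp(3*t)]
  [-t^2*exp(3*t)/2 + 5*t*exp(3*t), t^2*exp(3*t) - 9*t*exp(3*t), t^2*exp(3*t)/2 - 5*t*exp(3*t) + exp(3*t)]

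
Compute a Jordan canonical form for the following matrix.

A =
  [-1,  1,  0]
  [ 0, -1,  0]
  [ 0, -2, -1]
J_2(-1) ⊕ J_1(-1)

The characteristic polynomial is
  det(x·I − A) = x^3 + 3*x^2 + 3*x + 1 = (x + 1)^3

Eigenvalues and multiplicities (the geometric multiplicity of λ is n − rank(A − λI), which equals the number of Jordan blocks for λ):
  λ = -1: algebraic multiplicity = 3, geometric multiplicity = 2

Determining the block sizes for each eigenvalue:
  λ = -1: 2 blocks summing to 3 forces exactly one block of size 2 and the rest size 1 → block sizes [2, 1]

Assembling the blocks gives a Jordan form
J =
  [-1,  1,  0]
  [ 0, -1,  0]
  [ 0,  0, -1]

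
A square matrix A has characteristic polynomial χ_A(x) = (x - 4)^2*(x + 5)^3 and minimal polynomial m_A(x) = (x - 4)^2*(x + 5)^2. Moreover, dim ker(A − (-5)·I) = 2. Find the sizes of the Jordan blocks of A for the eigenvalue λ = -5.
Block sizes for λ = -5: [2, 1]

Step 1 — from the characteristic polynomial, algebraic multiplicity of λ = -5 is 3. From dim ker(A − (-5)·I) = 2, there are exactly 2 Jordan blocks for λ = -5.
Step 2 — from the minimal polynomial, the factor (x + 5)^2 tells us the largest block for λ = -5 has size 2.
Step 3 — with total size 3, 2 blocks, and largest block 2, the block sizes (in nonincreasing order) are [2, 1].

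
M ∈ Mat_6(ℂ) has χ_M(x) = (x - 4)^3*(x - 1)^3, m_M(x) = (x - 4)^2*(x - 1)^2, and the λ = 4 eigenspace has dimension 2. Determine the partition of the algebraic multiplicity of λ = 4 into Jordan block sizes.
Block sizes for λ = 4: [2, 1]

Step 1 — from the characteristic polynomial, algebraic multiplicity of λ = 4 is 3. From dim ker(M − (4)·I) = 2, there are exactly 2 Jordan blocks for λ = 4.
Step 2 — from the minimal polynomial, the factor (x − 4)^2 tells us the largest block for λ = 4 has size 2.
Step 3 — with total size 3, 2 blocks, and largest block 2, the block sizes (in nonincreasing order) are [2, 1].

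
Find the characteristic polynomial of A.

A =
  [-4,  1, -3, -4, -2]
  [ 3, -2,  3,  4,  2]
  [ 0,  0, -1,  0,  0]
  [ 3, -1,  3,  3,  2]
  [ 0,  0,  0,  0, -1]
x^5 + 5*x^4 + 10*x^3 + 10*x^2 + 5*x + 1

Expanding det(x·I − A) (e.g. by cofactor expansion or by noting that A is similar to its Jordan form J, which has the same characteristic polynomial as A) gives
  χ_A(x) = x^5 + 5*x^4 + 10*x^3 + 10*x^2 + 5*x + 1
which factors as (x + 1)^5. The eigenvalues (with algebraic multiplicities) are λ = -1 with multiplicity 5.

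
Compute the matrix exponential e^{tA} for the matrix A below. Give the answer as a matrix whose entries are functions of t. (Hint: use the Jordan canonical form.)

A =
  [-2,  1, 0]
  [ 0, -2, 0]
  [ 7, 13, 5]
e^{tA} =
  [exp(-2*t), t*exp(-2*t), 0]
  [0, exp(-2*t), 0]
  [exp(5*t) - exp(-2*t), -t*exp(-2*t) + 2*exp(5*t) - 2*exp(-2*t), exp(5*t)]

Strategy: write A = P · J · P⁻¹ where J is a Jordan canonical form, so e^{tA} = P · e^{tJ} · P⁻¹, and e^{tJ} can be computed block-by-block.

A has Jordan form
J =
  [-2,  1, 0]
  [ 0, -2, 0]
  [ 0,  0, 5]
(up to reordering of blocks).

Per-block formulas:
  For a 1×1 block at λ = 5: exp(t · [5]) = [e^(5t)].
  For a 2×2 Jordan block J_2(-2): exp(t · J_2(-2)) = e^(-2t)·(I + t·N), where N is the 2×2 nilpotent shift.

After assembling e^{tJ} and conjugating by P, we get:

e^{tA} =
  [exp(-2*t), t*exp(-2*t), 0]
  [0, exp(-2*t), 0]
  [exp(5*t) - exp(-2*t), -t*exp(-2*t) + 2*exp(5*t) - 2*exp(-2*t), exp(5*t)]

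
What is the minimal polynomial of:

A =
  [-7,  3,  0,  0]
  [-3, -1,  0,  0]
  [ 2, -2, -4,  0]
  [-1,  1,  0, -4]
x^2 + 8*x + 16

The characteristic polynomial is χ_A(x) = (x + 4)^4, so the eigenvalues are known. The minimal polynomial is
  m_A(x) = Π_λ (x − λ)^{k_λ}
where k_λ is the size of the *largest* Jordan block for λ (equivalently, the smallest k with (A − λI)^k v = 0 for every generalised eigenvector v of λ).

  λ = -4: largest Jordan block has size 2, contributing (x + 4)^2

So m_A(x) = (x + 4)^2 = x^2 + 8*x + 16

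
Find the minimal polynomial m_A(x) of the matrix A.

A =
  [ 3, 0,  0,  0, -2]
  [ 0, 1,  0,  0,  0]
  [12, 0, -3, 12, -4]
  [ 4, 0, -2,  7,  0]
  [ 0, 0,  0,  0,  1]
x^2 - 4*x + 3

The characteristic polynomial is χ_A(x) = (x - 3)^2*(x - 1)^3, so the eigenvalues are known. The minimal polynomial is
  m_A(x) = Π_λ (x − λ)^{k_λ}
where k_λ is the size of the *largest* Jordan block for λ (equivalently, the smallest k with (A − λI)^k v = 0 for every generalised eigenvector v of λ).

  λ = 1: largest Jordan block has size 1, contributing (x − 1)
  λ = 3: largest Jordan block has size 1, contributing (x − 3)

So m_A(x) = (x - 3)*(x - 1) = x^2 - 4*x + 3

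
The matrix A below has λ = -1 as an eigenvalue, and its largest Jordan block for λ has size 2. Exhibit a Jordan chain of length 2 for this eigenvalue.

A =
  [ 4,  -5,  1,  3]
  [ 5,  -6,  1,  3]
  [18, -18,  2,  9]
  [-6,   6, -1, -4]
A Jordan chain for λ = -1 of length 2:
v_1 = (5, 5, 18, -6)ᵀ
v_2 = (1, 0, 0, 0)ᵀ

Let N = A − (-1)·I. We want v_2 with N^2 v_2 = 0 but N^1 v_2 ≠ 0; then v_{j-1} := N · v_j for j = 2, …, 2.

Pick v_2 = (1, 0, 0, 0)ᵀ.
Then v_1 = N · v_2 = (5, 5, 18, -6)ᵀ.

Sanity check: (A − (-1)·I) v_1 = (0, 0, 0, 0)ᵀ = 0. ✓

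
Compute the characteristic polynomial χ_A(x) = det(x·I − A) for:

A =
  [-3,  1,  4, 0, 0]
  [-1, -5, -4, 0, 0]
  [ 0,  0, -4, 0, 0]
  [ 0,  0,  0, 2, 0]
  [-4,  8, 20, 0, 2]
x^5 + 8*x^4 + 4*x^3 - 80*x^2 - 64*x + 256

Expanding det(x·I − A) (e.g. by cofactor expansion or by noting that A is similar to its Jordan form J, which has the same characteristic polynomial as A) gives
  χ_A(x) = x^5 + 8*x^4 + 4*x^3 - 80*x^2 - 64*x + 256
which factors as (x - 2)^2*(x + 4)^3. The eigenvalues (with algebraic multiplicities) are λ = -4 with multiplicity 3, λ = 2 with multiplicity 2.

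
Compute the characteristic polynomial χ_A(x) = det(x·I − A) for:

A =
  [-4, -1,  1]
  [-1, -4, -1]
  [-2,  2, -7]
x^3 + 15*x^2 + 75*x + 125

Expanding det(x·I − A) (e.g. by cofactor expansion or by noting that A is similar to its Jordan form J, which has the same characteristic polynomial as A) gives
  χ_A(x) = x^3 + 15*x^2 + 75*x + 125
which factors as (x + 5)^3. The eigenvalues (with algebraic multiplicities) are λ = -5 with multiplicity 3.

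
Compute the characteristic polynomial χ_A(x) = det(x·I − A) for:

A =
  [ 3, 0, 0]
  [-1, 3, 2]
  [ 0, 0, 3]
x^3 - 9*x^2 + 27*x - 27

Expanding det(x·I − A) (e.g. by cofactor expansion or by noting that A is similar to its Jordan form J, which has the same characteristic polynomial as A) gives
  χ_A(x) = x^3 - 9*x^2 + 27*x - 27
which factors as (x - 3)^3. The eigenvalues (with algebraic multiplicities) are λ = 3 with multiplicity 3.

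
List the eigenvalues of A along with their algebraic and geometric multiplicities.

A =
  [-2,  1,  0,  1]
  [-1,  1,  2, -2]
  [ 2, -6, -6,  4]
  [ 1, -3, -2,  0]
λ = -2: alg = 3, geom = 2; λ = -1: alg = 1, geom = 1

Step 1 — factor the characteristic polynomial to read off the algebraic multiplicities:
  χ_A(x) = (x + 1)*(x + 2)^3

Step 2 — compute geometric multiplicities via the rank-nullity identity g(λ) = n − rank(A − λI):
  rank(A − (-2)·I) = 2, so dim ker(A − (-2)·I) = n − 2 = 2
  rank(A − (-1)·I) = 3, so dim ker(A − (-1)·I) = n − 3 = 1

Summary:
  λ = -2: algebraic multiplicity = 3, geometric multiplicity = 2
  λ = -1: algebraic multiplicity = 1, geometric multiplicity = 1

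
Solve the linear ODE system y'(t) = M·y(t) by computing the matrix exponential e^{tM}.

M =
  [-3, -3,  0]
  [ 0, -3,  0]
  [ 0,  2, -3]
e^{tM} =
  [exp(-3*t), -3*t*exp(-3*t), 0]
  [0, exp(-3*t), 0]
  [0, 2*t*exp(-3*t), exp(-3*t)]

Strategy: write M = P · J · P⁻¹ where J is a Jordan canonical form, so e^{tM} = P · e^{tJ} · P⁻¹, and e^{tJ} can be computed block-by-block.

M has Jordan form
J =
  [-3,  1,  0]
  [ 0, -3,  0]
  [ 0,  0, -3]
(up to reordering of blocks).

Per-block formulas:
  For a 1×1 block at λ = -3: exp(t · [-3]) = [e^(-3t)].
  For a 2×2 Jordan block J_2(-3): exp(t · J_2(-3)) = e^(-3t)·(I + t·N), where N is the 2×2 nilpotent shift.

After assembling e^{tJ} and conjugating by P, we get:

e^{tM} =
  [exp(-3*t), -3*t*exp(-3*t), 0]
  [0, exp(-3*t), 0]
  [0, 2*t*exp(-3*t), exp(-3*t)]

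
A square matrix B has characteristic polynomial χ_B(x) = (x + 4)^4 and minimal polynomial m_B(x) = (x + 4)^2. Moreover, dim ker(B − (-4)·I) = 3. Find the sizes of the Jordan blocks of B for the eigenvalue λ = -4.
Block sizes for λ = -4: [2, 1, 1]

Step 1 — from the characteristic polynomial, algebraic multiplicity of λ = -4 is 4. From dim ker(B − (-4)·I) = 3, there are exactly 3 Jordan blocks for λ = -4.
Step 2 — from the minimal polynomial, the factor (x + 4)^2 tells us the largest block for λ = -4 has size 2.
Step 3 — with total size 4, 3 blocks, and largest block 2, the block sizes (in nonincreasing order) are [2, 1, 1].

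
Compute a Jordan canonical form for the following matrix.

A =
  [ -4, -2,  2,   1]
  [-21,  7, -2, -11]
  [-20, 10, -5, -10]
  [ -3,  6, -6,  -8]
J_2(-5) ⊕ J_1(-5) ⊕ J_1(5)

The characteristic polynomial is
  det(x·I − A) = x^4 + 10*x^3 - 250*x - 625 = (x - 5)*(x + 5)^3

Eigenvalues and multiplicities (the geometric multiplicity of λ is n − rank(A − λI), which equals the number of Jordan blocks for λ):
  λ = -5: algebraic multiplicity = 3, geometric multiplicity = 2
  λ = 5: algebraic multiplicity = 1, geometric multiplicity = 1

Determining the block sizes for each eigenvalue:
  λ = -5: 2 blocks summing to 3 forces exactly one block of size 2 and the rest size 1 → block sizes [2, 1]
  λ = 5: one block (gm = 1), so the single block has size am = 1 → block sizes [1]

Assembling the blocks gives a Jordan form
J =
  [-5,  1,  0, 0]
  [ 0, -5,  0, 0]
  [ 0,  0, -5, 0]
  [ 0,  0,  0, 5]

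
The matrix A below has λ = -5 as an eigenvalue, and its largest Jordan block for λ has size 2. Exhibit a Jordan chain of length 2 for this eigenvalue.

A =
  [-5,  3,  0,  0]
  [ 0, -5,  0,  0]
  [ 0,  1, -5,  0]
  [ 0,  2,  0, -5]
A Jordan chain for λ = -5 of length 2:
v_1 = (3, 0, 1, 2)ᵀ
v_2 = (0, 1, 0, 0)ᵀ

Let N = A − (-5)·I. We want v_2 with N^2 v_2 = 0 but N^1 v_2 ≠ 0; then v_{j-1} := N · v_j for j = 2, …, 2.

Pick v_2 = (0, 1, 0, 0)ᵀ.
Then v_1 = N · v_2 = (3, 0, 1, 2)ᵀ.

Sanity check: (A − (-5)·I) v_1 = (0, 0, 0, 0)ᵀ = 0. ✓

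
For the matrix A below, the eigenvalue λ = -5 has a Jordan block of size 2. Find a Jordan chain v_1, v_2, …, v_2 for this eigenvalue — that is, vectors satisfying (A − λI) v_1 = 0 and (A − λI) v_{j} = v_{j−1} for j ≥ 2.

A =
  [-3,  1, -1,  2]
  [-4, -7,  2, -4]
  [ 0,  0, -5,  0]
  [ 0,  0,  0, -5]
A Jordan chain for λ = -5 of length 2:
v_1 = (2, -4, 0, 0)ᵀ
v_2 = (1, 0, 0, 0)ᵀ

Let N = A − (-5)·I. We want v_2 with N^2 v_2 = 0 but N^1 v_2 ≠ 0; then v_{j-1} := N · v_j for j = 2, …, 2.

Pick v_2 = (1, 0, 0, 0)ᵀ.
Then v_1 = N · v_2 = (2, -4, 0, 0)ᵀ.

Sanity check: (A − (-5)·I) v_1 = (0, 0, 0, 0)ᵀ = 0. ✓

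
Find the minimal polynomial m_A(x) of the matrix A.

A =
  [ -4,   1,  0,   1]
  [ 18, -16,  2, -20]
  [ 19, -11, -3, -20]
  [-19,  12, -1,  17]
x^4 + 6*x^3 - 24*x^2 - 224*x - 384

The characteristic polynomial is χ_A(x) = (x - 6)*(x + 4)^3, so the eigenvalues are known. The minimal polynomial is
  m_A(x) = Π_λ (x − λ)^{k_λ}
where k_λ is the size of the *largest* Jordan block for λ (equivalently, the smallest k with (A − λI)^k v = 0 for every generalised eigenvector v of λ).

  λ = -4: largest Jordan block has size 3, contributing (x + 4)^3
  λ = 6: largest Jordan block has size 1, contributing (x − 6)

So m_A(x) = (x - 6)*(x + 4)^3 = x^4 + 6*x^3 - 24*x^2 - 224*x - 384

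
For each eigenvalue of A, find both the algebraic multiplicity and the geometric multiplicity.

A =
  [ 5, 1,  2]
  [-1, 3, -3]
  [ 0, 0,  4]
λ = 4: alg = 3, geom = 1

Step 1 — factor the characteristic polynomial to read off the algebraic multiplicities:
  χ_A(x) = (x - 4)^3

Step 2 — compute geometric multiplicities via the rank-nullity identity g(λ) = n − rank(A − λI):
  rank(A − (4)·I) = 2, so dim ker(A − (4)·I) = n − 2 = 1

Summary:
  λ = 4: algebraic multiplicity = 3, geometric multiplicity = 1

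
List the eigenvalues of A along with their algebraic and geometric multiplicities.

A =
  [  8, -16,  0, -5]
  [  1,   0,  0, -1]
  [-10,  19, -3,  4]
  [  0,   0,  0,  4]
λ = -3: alg = 1, geom = 1; λ = 4: alg = 3, geom = 1

Step 1 — factor the characteristic polynomial to read off the algebraic multiplicities:
  χ_A(x) = (x - 4)^3*(x + 3)

Step 2 — compute geometric multiplicities via the rank-nullity identity g(λ) = n − rank(A − λI):
  rank(A − (-3)·I) = 3, so dim ker(A − (-3)·I) = n − 3 = 1
  rank(A − (4)·I) = 3, so dim ker(A − (4)·I) = n − 3 = 1

Summary:
  λ = -3: algebraic multiplicity = 1, geometric multiplicity = 1
  λ = 4: algebraic multiplicity = 3, geometric multiplicity = 1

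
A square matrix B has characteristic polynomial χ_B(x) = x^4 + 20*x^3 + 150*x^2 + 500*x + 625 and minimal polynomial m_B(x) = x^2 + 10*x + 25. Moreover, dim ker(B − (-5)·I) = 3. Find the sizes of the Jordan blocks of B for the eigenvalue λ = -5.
Block sizes for λ = -5: [2, 1, 1]

Step 1 — from the characteristic polynomial, algebraic multiplicity of λ = -5 is 4. From dim ker(B − (-5)·I) = 3, there are exactly 3 Jordan blocks for λ = -5.
Step 2 — from the minimal polynomial, the factor (x + 5)^2 tells us the largest block for λ = -5 has size 2.
Step 3 — with total size 4, 3 blocks, and largest block 2, the block sizes (in nonincreasing order) are [2, 1, 1].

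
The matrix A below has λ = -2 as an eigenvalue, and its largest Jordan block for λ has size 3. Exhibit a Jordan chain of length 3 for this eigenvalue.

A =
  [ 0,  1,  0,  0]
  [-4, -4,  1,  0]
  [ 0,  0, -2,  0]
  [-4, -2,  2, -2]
A Jordan chain for λ = -2 of length 3:
v_1 = (1, -2, 0, -2)ᵀ
v_2 = (0, 1, 0, 2)ᵀ
v_3 = (0, 0, 1, 0)ᵀ

Let N = A − (-2)·I. We want v_3 with N^3 v_3 = 0 but N^2 v_3 ≠ 0; then v_{j-1} := N · v_j for j = 3, …, 2.

Pick v_3 = (0, 0, 1, 0)ᵀ.
Then v_2 = N · v_3 = (0, 1, 0, 2)ᵀ.
Then v_1 = N · v_2 = (1, -2, 0, -2)ᵀ.

Sanity check: (A − (-2)·I) v_1 = (0, 0, 0, 0)ᵀ = 0. ✓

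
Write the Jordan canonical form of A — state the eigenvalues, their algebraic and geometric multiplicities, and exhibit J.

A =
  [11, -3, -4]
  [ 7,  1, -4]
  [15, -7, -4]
J_1(0) ⊕ J_2(4)

The characteristic polynomial is
  det(x·I − A) = x^3 - 8*x^2 + 16*x = x*(x - 4)^2

Eigenvalues and multiplicities (the geometric multiplicity of λ is n − rank(A − λI), which equals the number of Jordan blocks for λ):
  λ = 0: algebraic multiplicity = 1, geometric multiplicity = 1
  λ = 4: algebraic multiplicity = 2, geometric multiplicity = 1

Determining the block sizes for each eigenvalue:
  λ = 0: one block (gm = 1), so the single block has size am = 1 → block sizes [1]
  λ = 4: one block (gm = 1), so the single block has size am = 2 → block sizes [2]

Assembling the blocks gives a Jordan form
J =
  [0, 0, 0]
  [0, 4, 1]
  [0, 0, 4]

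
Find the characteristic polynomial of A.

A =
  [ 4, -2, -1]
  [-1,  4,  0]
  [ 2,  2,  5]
x^3 - 13*x^2 + 56*x - 80

Expanding det(x·I − A) (e.g. by cofactor expansion or by noting that A is similar to its Jordan form J, which has the same characteristic polynomial as A) gives
  χ_A(x) = x^3 - 13*x^2 + 56*x - 80
which factors as (x - 5)*(x - 4)^2. The eigenvalues (with algebraic multiplicities) are λ = 4 with multiplicity 2, λ = 5 with multiplicity 1.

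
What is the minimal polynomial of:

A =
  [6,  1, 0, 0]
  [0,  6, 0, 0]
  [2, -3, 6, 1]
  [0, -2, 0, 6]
x^2 - 12*x + 36

The characteristic polynomial is χ_A(x) = (x - 6)^4, so the eigenvalues are known. The minimal polynomial is
  m_A(x) = Π_λ (x − λ)^{k_λ}
where k_λ is the size of the *largest* Jordan block for λ (equivalently, the smallest k with (A − λI)^k v = 0 for every generalised eigenvector v of λ).

  λ = 6: largest Jordan block has size 2, contributing (x − 6)^2

So m_A(x) = (x - 6)^2 = x^2 - 12*x + 36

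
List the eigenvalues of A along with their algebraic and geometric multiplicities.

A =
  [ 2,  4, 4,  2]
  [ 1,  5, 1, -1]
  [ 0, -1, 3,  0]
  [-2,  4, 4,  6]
λ = 4: alg = 4, geom = 2

Step 1 — factor the characteristic polynomial to read off the algebraic multiplicities:
  χ_A(x) = (x - 4)^4

Step 2 — compute geometric multiplicities via the rank-nullity identity g(λ) = n − rank(A − λI):
  rank(A − (4)·I) = 2, so dim ker(A − (4)·I) = n − 2 = 2

Summary:
  λ = 4: algebraic multiplicity = 4, geometric multiplicity = 2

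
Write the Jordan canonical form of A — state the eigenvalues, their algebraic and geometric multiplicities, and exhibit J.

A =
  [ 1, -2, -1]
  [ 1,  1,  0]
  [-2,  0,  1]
J_3(1)

The characteristic polynomial is
  det(x·I − A) = x^3 - 3*x^2 + 3*x - 1 = (x - 1)^3

Eigenvalues and multiplicities (the geometric multiplicity of λ is n − rank(A − λI), which equals the number of Jordan blocks for λ):
  λ = 1: algebraic multiplicity = 3, geometric multiplicity = 1

Determining the block sizes for each eigenvalue:
  λ = 1: one block (gm = 1), so the single block has size am = 3 → block sizes [3]

Assembling the blocks gives a Jordan form
J =
  [1, 1, 0]
  [0, 1, 1]
  [0, 0, 1]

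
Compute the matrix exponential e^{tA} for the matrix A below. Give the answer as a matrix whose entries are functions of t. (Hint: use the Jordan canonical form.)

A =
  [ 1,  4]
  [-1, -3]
e^{tA} =
  [2*t*exp(-t) + exp(-t), 4*t*exp(-t)]
  [-t*exp(-t), -2*t*exp(-t) + exp(-t)]

Strategy: write A = P · J · P⁻¹ where J is a Jordan canonical form, so e^{tA} = P · e^{tJ} · P⁻¹, and e^{tJ} can be computed block-by-block.

A has Jordan form
J =
  [-1,  1]
  [ 0, -1]
(up to reordering of blocks).

Per-block formulas:
  For a 2×2 Jordan block J_2(-1): exp(t · J_2(-1)) = e^(-1t)·(I + t·N), where N is the 2×2 nilpotent shift.

After assembling e^{tJ} and conjugating by P, we get:

e^{tA} =
  [2*t*exp(-t) + exp(-t), 4*t*exp(-t)]
  [-t*exp(-t), -2*t*exp(-t) + exp(-t)]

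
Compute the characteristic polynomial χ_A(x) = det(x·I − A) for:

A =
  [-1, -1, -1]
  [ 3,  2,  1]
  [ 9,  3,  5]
x^3 - 6*x^2 + 12*x - 8

Expanding det(x·I − A) (e.g. by cofactor expansion or by noting that A is similar to its Jordan form J, which has the same characteristic polynomial as A) gives
  χ_A(x) = x^3 - 6*x^2 + 12*x - 8
which factors as (x - 2)^3. The eigenvalues (with algebraic multiplicities) are λ = 2 with multiplicity 3.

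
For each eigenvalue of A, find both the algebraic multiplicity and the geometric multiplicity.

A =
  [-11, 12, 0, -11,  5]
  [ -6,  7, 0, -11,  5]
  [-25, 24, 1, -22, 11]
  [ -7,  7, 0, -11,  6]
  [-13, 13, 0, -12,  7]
λ = -5: alg = 2, geom = 1; λ = 1: alg = 3, geom = 1

Step 1 — factor the characteristic polynomial to read off the algebraic multiplicities:
  χ_A(x) = (x - 1)^3*(x + 5)^2

Step 2 — compute geometric multiplicities via the rank-nullity identity g(λ) = n − rank(A − λI):
  rank(A − (-5)·I) = 4, so dim ker(A − (-5)·I) = n − 4 = 1
  rank(A − (1)·I) = 4, so dim ker(A − (1)·I) = n − 4 = 1

Summary:
  λ = -5: algebraic multiplicity = 2, geometric multiplicity = 1
  λ = 1: algebraic multiplicity = 3, geometric multiplicity = 1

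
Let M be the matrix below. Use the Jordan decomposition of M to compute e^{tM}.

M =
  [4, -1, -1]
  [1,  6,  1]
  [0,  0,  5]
e^{tM} =
  [-t*exp(5*t) + exp(5*t), -t*exp(5*t), -t*exp(5*t)]
  [t*exp(5*t), t*exp(5*t) + exp(5*t), t*exp(5*t)]
  [0, 0, exp(5*t)]

Strategy: write M = P · J · P⁻¹ where J is a Jordan canonical form, so e^{tM} = P · e^{tJ} · P⁻¹, and e^{tJ} can be computed block-by-block.

M has Jordan form
J =
  [5, 1, 0]
  [0, 5, 0]
  [0, 0, 5]
(up to reordering of blocks).

Per-block formulas:
  For a 2×2 Jordan block J_2(5): exp(t · J_2(5)) = e^(5t)·(I + t·N), where N is the 2×2 nilpotent shift.
  For a 1×1 block at λ = 5: exp(t · [5]) = [e^(5t)].

After assembling e^{tJ} and conjugating by P, we get:

e^{tM} =
  [-t*exp(5*t) + exp(5*t), -t*exp(5*t), -t*exp(5*t)]
  [t*exp(5*t), t*exp(5*t) + exp(5*t), t*exp(5*t)]
  [0, 0, exp(5*t)]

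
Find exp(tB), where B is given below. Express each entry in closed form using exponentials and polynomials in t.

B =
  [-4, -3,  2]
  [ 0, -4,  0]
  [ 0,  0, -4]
e^{tB} =
  [exp(-4*t), -3*t*exp(-4*t), 2*t*exp(-4*t)]
  [0, exp(-4*t), 0]
  [0, 0, exp(-4*t)]

Strategy: write B = P · J · P⁻¹ where J is a Jordan canonical form, so e^{tB} = P · e^{tJ} · P⁻¹, and e^{tJ} can be computed block-by-block.

B has Jordan form
J =
  [-4,  1,  0]
  [ 0, -4,  0]
  [ 0,  0, -4]
(up to reordering of blocks).

Per-block formulas:
  For a 2×2 Jordan block J_2(-4): exp(t · J_2(-4)) = e^(-4t)·(I + t·N), where N is the 2×2 nilpotent shift.
  For a 1×1 block at λ = -4: exp(t · [-4]) = [e^(-4t)].

After assembling e^{tJ} and conjugating by P, we get:

e^{tB} =
  [exp(-4*t), -3*t*exp(-4*t), 2*t*exp(-4*t)]
  [0, exp(-4*t), 0]
  [0, 0, exp(-4*t)]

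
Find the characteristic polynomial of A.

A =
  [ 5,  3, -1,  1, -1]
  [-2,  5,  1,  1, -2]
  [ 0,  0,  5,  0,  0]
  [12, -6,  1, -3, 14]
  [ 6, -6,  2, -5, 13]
x^5 - 25*x^4 + 250*x^3 - 1250*x^2 + 3125*x - 3125

Expanding det(x·I − A) (e.g. by cofactor expansion or by noting that A is similar to its Jordan form J, which has the same characteristic polynomial as A) gives
  χ_A(x) = x^5 - 25*x^4 + 250*x^3 - 1250*x^2 + 3125*x - 3125
which factors as (x - 5)^5. The eigenvalues (with algebraic multiplicities) are λ = 5 with multiplicity 5.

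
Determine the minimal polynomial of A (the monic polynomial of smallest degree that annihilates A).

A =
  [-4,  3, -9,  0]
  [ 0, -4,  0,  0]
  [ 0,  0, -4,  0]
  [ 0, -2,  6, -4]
x^2 + 8*x + 16

The characteristic polynomial is χ_A(x) = (x + 4)^4, so the eigenvalues are known. The minimal polynomial is
  m_A(x) = Π_λ (x − λ)^{k_λ}
where k_λ is the size of the *largest* Jordan block for λ (equivalently, the smallest k with (A − λI)^k v = 0 for every generalised eigenvector v of λ).

  λ = -4: largest Jordan block has size 2, contributing (x + 4)^2

So m_A(x) = (x + 4)^2 = x^2 + 8*x + 16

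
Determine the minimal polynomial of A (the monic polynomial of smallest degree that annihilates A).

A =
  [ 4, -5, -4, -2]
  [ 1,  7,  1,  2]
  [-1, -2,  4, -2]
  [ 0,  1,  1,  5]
x^3 - 15*x^2 + 75*x - 125

The characteristic polynomial is χ_A(x) = (x - 5)^4, so the eigenvalues are known. The minimal polynomial is
  m_A(x) = Π_λ (x − λ)^{k_λ}
where k_λ is the size of the *largest* Jordan block for λ (equivalently, the smallest k with (A − λI)^k v = 0 for every generalised eigenvector v of λ).

  λ = 5: largest Jordan block has size 3, contributing (x − 5)^3

So m_A(x) = (x - 5)^3 = x^3 - 15*x^2 + 75*x - 125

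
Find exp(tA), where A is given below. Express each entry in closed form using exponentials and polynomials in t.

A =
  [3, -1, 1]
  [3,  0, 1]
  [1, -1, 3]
e^{tA} =
  [-t^2*exp(2*t)/2 + t*exp(2*t) + exp(2*t), -t*exp(2*t), t^2*exp(2*t)/2 + t*exp(2*t)]
  [-t^2*exp(2*t) + 3*t*exp(2*t), -2*t*exp(2*t) + exp(2*t), t^2*exp(2*t) + t*exp(2*t)]
  [-t^2*exp(2*t)/2 + t*exp(2*t), -t*exp(2*t), t^2*exp(2*t)/2 + t*exp(2*t) + exp(2*t)]

Strategy: write A = P · J · P⁻¹ where J is a Jordan canonical form, so e^{tA} = P · e^{tJ} · P⁻¹, and e^{tJ} can be computed block-by-block.

A has Jordan form
J =
  [2, 1, 0]
  [0, 2, 1]
  [0, 0, 2]
(up to reordering of blocks).

Per-block formulas:
  For a 3×3 Jordan block J_3(2): exp(t · J_3(2)) = e^(2t)·(I + t·N + (t^2/2)·N^2), where N is the 3×3 nilpotent shift.

After assembling e^{tJ} and conjugating by P, we get:

e^{tA} =
  [-t^2*exp(2*t)/2 + t*exp(2*t) + exp(2*t), -t*exp(2*t), t^2*exp(2*t)/2 + t*exp(2*t)]
  [-t^2*exp(2*t) + 3*t*exp(2*t), -2*t*exp(2*t) + exp(2*t), t^2*exp(2*t) + t*exp(2*t)]
  [-t^2*exp(2*t)/2 + t*exp(2*t), -t*exp(2*t), t^2*exp(2*t)/2 + t*exp(2*t) + exp(2*t)]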